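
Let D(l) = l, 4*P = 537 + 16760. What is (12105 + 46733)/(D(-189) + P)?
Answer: 235352/16541 ≈ 14.228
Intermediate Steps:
P = 17297/4 (P = (537 + 16760)/4 = (1/4)*17297 = 17297/4 ≈ 4324.3)
(12105 + 46733)/(D(-189) + P) = (12105 + 46733)/(-189 + 17297/4) = 58838/(16541/4) = 58838*(4/16541) = 235352/16541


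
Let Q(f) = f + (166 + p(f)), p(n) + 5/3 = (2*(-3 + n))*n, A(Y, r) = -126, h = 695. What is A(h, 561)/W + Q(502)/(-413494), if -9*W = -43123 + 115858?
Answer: -36019507619/30075486090 ≈ -1.1976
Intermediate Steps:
W = -24245/3 (W = -(-43123 + 115858)/9 = -1/9*72735 = -24245/3 ≈ -8081.7)
p(n) = -5/3 + n*(-6 + 2*n) (p(n) = -5/3 + (2*(-3 + n))*n = -5/3 + (-6 + 2*n)*n = -5/3 + n*(-6 + 2*n))
Q(f) = 493/3 - 5*f + 2*f**2 (Q(f) = f + (166 + (-5/3 - 6*f + 2*f**2)) = f + (493/3 - 6*f + 2*f**2) = 493/3 - 5*f + 2*f**2)
A(h, 561)/W + Q(502)/(-413494) = -126/(-24245/3) + (493/3 - 5*502 + 2*502**2)/(-413494) = -126*(-3/24245) + (493/3 - 2510 + 2*252004)*(-1/413494) = 378/24245 + (493/3 - 2510 + 504008)*(-1/413494) = 378/24245 + (1504987/3)*(-1/413494) = 378/24245 - 1504987/1240482 = -36019507619/30075486090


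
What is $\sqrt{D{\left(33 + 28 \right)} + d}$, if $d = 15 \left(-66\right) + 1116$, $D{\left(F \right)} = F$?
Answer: $\sqrt{187} \approx 13.675$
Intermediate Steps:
$d = 126$ ($d = -990 + 1116 = 126$)
$\sqrt{D{\left(33 + 28 \right)} + d} = \sqrt{\left(33 + 28\right) + 126} = \sqrt{61 + 126} = \sqrt{187}$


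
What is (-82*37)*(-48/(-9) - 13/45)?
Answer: -688718/45 ≈ -15305.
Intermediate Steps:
(-82*37)*(-48/(-9) - 13/45) = -3034*(-48*(-1/9) - 13*1/45) = -3034*(16/3 - 13/45) = -3034*227/45 = -688718/45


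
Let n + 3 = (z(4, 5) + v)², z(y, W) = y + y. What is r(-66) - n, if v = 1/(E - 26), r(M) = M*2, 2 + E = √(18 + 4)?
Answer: -55861861/290322 + 3034*√22/145161 ≈ -192.32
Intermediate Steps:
z(y, W) = 2*y
E = -2 + √22 (E = -2 + √(18 + 4) = -2 + √22 ≈ 2.6904)
r(M) = 2*M
v = 1/(-28 + √22) (v = 1/((-2 + √22) - 26) = 1/(-28 + √22) ≈ -0.042901)
n = -3 + (3034/381 - √22/762)² (n = -3 + (2*4 + (-14/381 - √22/762))² = -3 + (8 + (-14/381 - √22/762))² = -3 + (3034/381 - √22/762)² ≈ 60.315)
r(-66) - n = 2*(-66) - (17539357/290322 - 3034*√22/145161) = -132 + (-17539357/290322 + 3034*√22/145161) = -55861861/290322 + 3034*√22/145161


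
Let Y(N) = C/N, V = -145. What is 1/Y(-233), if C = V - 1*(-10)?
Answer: 233/135 ≈ 1.7259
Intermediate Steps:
C = -135 (C = -145 - 1*(-10) = -145 + 10 = -135)
Y(N) = -135/N
1/Y(-233) = 1/(-135/(-233)) = 1/(-135*(-1/233)) = 1/(135/233) = 233/135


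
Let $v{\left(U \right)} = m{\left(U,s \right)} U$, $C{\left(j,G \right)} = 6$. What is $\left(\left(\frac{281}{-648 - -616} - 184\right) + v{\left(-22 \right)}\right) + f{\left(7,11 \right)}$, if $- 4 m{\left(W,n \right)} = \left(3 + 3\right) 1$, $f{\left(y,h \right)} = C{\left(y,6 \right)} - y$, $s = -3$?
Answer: $- \frac{5145}{32} \approx -160.78$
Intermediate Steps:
$f{\left(y,h \right)} = 6 - y$
$m{\left(W,n \right)} = - \frac{3}{2}$ ($m{\left(W,n \right)} = - \frac{\left(3 + 3\right) 1}{4} = - \frac{6 \cdot 1}{4} = \left(- \frac{1}{4}\right) 6 = - \frac{3}{2}$)
$v{\left(U \right)} = - \frac{3 U}{2}$
$\left(\left(\frac{281}{-648 - -616} - 184\right) + v{\left(-22 \right)}\right) + f{\left(7,11 \right)} = \left(\left(\frac{281}{-648 - -616} - 184\right) - -33\right) + \left(6 - 7\right) = \left(\left(\frac{281}{-648 + 616} - 184\right) + 33\right) + \left(6 - 7\right) = \left(\left(\frac{281}{-32} - 184\right) + 33\right) - 1 = \left(\left(281 \left(- \frac{1}{32}\right) - 184\right) + 33\right) - 1 = \left(\left(- \frac{281}{32} - 184\right) + 33\right) - 1 = \left(- \frac{6169}{32} + 33\right) - 1 = - \frac{5113}{32} - 1 = - \frac{5145}{32}$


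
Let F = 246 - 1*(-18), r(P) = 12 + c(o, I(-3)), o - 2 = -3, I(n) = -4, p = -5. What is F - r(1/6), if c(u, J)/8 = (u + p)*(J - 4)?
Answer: -132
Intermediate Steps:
o = -1 (o = 2 - 3 = -1)
c(u, J) = 8*(-5 + u)*(-4 + J) (c(u, J) = 8*((u - 5)*(J - 4)) = 8*((-5 + u)*(-4 + J)) = 8*(-5 + u)*(-4 + J))
r(P) = 396 (r(P) = 12 + (160 - 40*(-4) - 32*(-1) + 8*(-4)*(-1)) = 12 + (160 + 160 + 32 + 32) = 12 + 384 = 396)
F = 264 (F = 246 + 18 = 264)
F - r(1/6) = 264 - 1*396 = 264 - 396 = -132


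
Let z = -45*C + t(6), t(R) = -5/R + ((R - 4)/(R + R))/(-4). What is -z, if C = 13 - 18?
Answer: -1793/8 ≈ -224.13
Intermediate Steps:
C = -5
t(R) = -5/R - (-4 + R)/(8*R) (t(R) = -5/R + ((-4 + R)/((2*R)))*(-¼) = -5/R + ((-4 + R)*(1/(2*R)))*(-¼) = -5/R + ((-4 + R)/(2*R))*(-¼) = -5/R - (-4 + R)/(8*R))
z = 1793/8 (z = -45*(-5) + (⅛)*(-36 - 1*6)/6 = 225 + (⅛)*(⅙)*(-36 - 6) = 225 + (⅛)*(⅙)*(-42) = 225 - 7/8 = 1793/8 ≈ 224.13)
-z = -1*1793/8 = -1793/8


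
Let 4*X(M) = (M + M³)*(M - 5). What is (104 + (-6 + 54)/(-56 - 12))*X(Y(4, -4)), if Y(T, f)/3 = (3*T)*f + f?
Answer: 268337912388/17 ≈ 1.5785e+10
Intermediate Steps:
Y(T, f) = 3*f + 9*T*f (Y(T, f) = 3*((3*T)*f + f) = 3*(3*T*f + f) = 3*(f + 3*T*f) = 3*f + 9*T*f)
X(M) = (-5 + M)*(M + M³)/4 (X(M) = ((M + M³)*(M - 5))/4 = ((M + M³)*(-5 + M))/4 = ((-5 + M)*(M + M³))/4 = (-5 + M)*(M + M³)/4)
(104 + (-6 + 54)/(-56 - 12))*X(Y(4, -4)) = (104 + (-6 + 54)/(-56 - 12))*((3*(-4)*(1 + 3*4))*(-5 + 3*(-4)*(1 + 3*4) + (3*(-4)*(1 + 3*4))³ - 5*144*(1 + 3*4)²)/4) = (104 + 48/(-68))*((3*(-4)*(1 + 12))*(-5 + 3*(-4)*(1 + 12) + (3*(-4)*(1 + 12))³ - 5*144*(1 + 12)²)/4) = (104 + 48*(-1/68))*((3*(-4)*13)*(-5 + 3*(-4)*13 + (3*(-4)*13)³ - 5*(3*(-4)*13)²)/4) = (104 - 12/17)*((¼)*(-156)*(-5 - 156 + (-156)³ - 5*(-156)²)) = 1756*((¼)*(-156)*(-5 - 156 - 3796416 - 5*24336))/17 = 1756*((¼)*(-156)*(-5 - 156 - 3796416 - 121680))/17 = 1756*((¼)*(-156)*(-3918257))/17 = (1756/17)*152812023 = 268337912388/17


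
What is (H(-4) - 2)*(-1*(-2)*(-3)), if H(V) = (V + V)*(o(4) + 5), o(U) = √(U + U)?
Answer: 252 + 96*√2 ≈ 387.76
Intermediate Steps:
o(U) = √2*√U (o(U) = √(2*U) = √2*√U)
H(V) = 2*V*(5 + 2*√2) (H(V) = (V + V)*(√2*√4 + 5) = (2*V)*(√2*2 + 5) = (2*V)*(2*√2 + 5) = (2*V)*(5 + 2*√2) = 2*V*(5 + 2*√2))
(H(-4) - 2)*(-1*(-2)*(-3)) = (2*(-4)*(5 + 2*√2) - 2)*(-1*(-2)*(-3)) = ((-40 - 16*√2) - 2)*(2*(-3)) = (-42 - 16*√2)*(-6) = 252 + 96*√2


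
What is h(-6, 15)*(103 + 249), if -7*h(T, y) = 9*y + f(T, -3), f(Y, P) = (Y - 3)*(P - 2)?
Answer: -63360/7 ≈ -9051.4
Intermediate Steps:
f(Y, P) = (-3 + Y)*(-2 + P)
h(T, y) = -15/7 - 9*y/7 + 5*T/7 (h(T, y) = -(9*y + (6 - 3*(-3) - 2*T - 3*T))/7 = -(9*y + (6 + 9 - 2*T - 3*T))/7 = -(9*y + (15 - 5*T))/7 = -(15 - 5*T + 9*y)/7 = -15/7 - 9*y/7 + 5*T/7)
h(-6, 15)*(103 + 249) = (-15/7 - 9/7*15 + (5/7)*(-6))*(103 + 249) = (-15/7 - 135/7 - 30/7)*352 = -180/7*352 = -63360/7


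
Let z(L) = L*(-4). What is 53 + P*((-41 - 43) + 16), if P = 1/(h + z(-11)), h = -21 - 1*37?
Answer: 405/7 ≈ 57.857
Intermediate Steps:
h = -58 (h = -21 - 37 = -58)
z(L) = -4*L
P = -1/14 (P = 1/(-58 - 4*(-11)) = 1/(-58 + 44) = 1/(-14) = -1/14 ≈ -0.071429)
53 + P*((-41 - 43) + 16) = 53 - ((-41 - 43) + 16)/14 = 53 - (-84 + 16)/14 = 53 - 1/14*(-68) = 53 + 34/7 = 405/7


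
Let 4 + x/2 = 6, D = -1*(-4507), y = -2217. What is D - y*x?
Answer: 13375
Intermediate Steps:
D = 4507
x = 4 (x = -8 + 2*6 = -8 + 12 = 4)
D - y*x = 4507 - (-2217)*4 = 4507 - 1*(-8868) = 4507 + 8868 = 13375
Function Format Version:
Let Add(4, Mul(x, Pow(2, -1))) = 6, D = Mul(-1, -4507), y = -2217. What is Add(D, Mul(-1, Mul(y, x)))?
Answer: 13375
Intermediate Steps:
D = 4507
x = 4 (x = Add(-8, Mul(2, 6)) = Add(-8, 12) = 4)
Add(D, Mul(-1, Mul(y, x))) = Add(4507, Mul(-1, Mul(-2217, 4))) = Add(4507, Mul(-1, -8868)) = Add(4507, 8868) = 13375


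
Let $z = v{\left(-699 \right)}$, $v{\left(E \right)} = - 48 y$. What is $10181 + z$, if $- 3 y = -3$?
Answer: $10133$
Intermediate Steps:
$y = 1$ ($y = \left(- \frac{1}{3}\right) \left(-3\right) = 1$)
$v{\left(E \right)} = -48$ ($v{\left(E \right)} = \left(-48\right) 1 = -48$)
$z = -48$
$10181 + z = 10181 - 48 = 10133$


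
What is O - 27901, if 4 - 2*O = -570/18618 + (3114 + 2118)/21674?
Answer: -1876338207311/67254422 ≈ -27899.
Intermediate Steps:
O = 127420911/67254422 (O = 2 - (-570/18618 + (3114 + 2118)/21674)/2 = 2 - (-570*1/18618 + 5232*(1/21674))/2 = 2 - (-95/3103 + 2616/10837)/2 = 2 - ½*7087933/33627211 = 2 - 7087933/67254422 = 127420911/67254422 ≈ 1.8946)
O - 27901 = 127420911/67254422 - 27901 = -1876338207311/67254422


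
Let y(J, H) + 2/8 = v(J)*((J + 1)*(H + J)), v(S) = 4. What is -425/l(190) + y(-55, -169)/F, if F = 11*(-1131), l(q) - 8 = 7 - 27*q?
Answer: -1957135/514228 ≈ -3.8060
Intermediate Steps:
l(q) = 15 - 27*q (l(q) = 8 + (7 - 27*q) = 15 - 27*q)
y(J, H) = -¼ + 4*(1 + J)*(H + J) (y(J, H) = -¼ + 4*((J + 1)*(H + J)) = -¼ + 4*((1 + J)*(H + J)) = -¼ + 4*(1 + J)*(H + J))
F = -12441
-425/l(190) + y(-55, -169)/F = -425/(15 - 27*190) + (-¼ + 4*(-169) + 4*(-55) + 4*(-55)² + 4*(-169)*(-55))/(-12441) = -425/(15 - 5130) + (-¼ - 676 - 220 + 4*3025 + 37180)*(-1/12441) = -425/(-5115) + (-¼ - 676 - 220 + 12100 + 37180)*(-1/12441) = -425*(-1/5115) + (193535/4)*(-1/12441) = 85/1023 - 193535/49764 = -1957135/514228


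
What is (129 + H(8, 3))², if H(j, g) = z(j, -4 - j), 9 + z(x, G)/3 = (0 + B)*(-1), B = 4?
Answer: 8100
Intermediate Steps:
z(x, G) = -39 (z(x, G) = -27 + 3*((0 + 4)*(-1)) = -27 + 3*(4*(-1)) = -27 + 3*(-4) = -27 - 12 = -39)
H(j, g) = -39
(129 + H(8, 3))² = (129 - 39)² = 90² = 8100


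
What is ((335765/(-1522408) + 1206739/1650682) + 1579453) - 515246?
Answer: 1337182846702538387/1256505741128 ≈ 1.0642e+6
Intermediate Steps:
((335765/(-1522408) + 1206739/1650682) + 1579453) - 515246 = ((335765*(-1/1522408) + 1206739*(1/1650682)) + 1579453) - 515246 = ((-335765/1522408 + 1206739/1650682) + 1579453) - 515246 = (641453932891/1256505741128 + 1579453) - 515246 = 1984592403795775875/1256505741128 - 515246 = 1337182846702538387/1256505741128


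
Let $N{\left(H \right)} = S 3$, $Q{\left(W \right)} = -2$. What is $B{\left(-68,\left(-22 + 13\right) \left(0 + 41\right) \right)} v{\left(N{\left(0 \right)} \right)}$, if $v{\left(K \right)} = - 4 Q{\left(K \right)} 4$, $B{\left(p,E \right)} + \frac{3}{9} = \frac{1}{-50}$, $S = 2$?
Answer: $- \frac{848}{75} \approx -11.307$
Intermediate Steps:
$B{\left(p,E \right)} = - \frac{53}{150}$ ($B{\left(p,E \right)} = - \frac{1}{3} + \frac{1}{-50} = - \frac{1}{3} - \frac{1}{50} = - \frac{53}{150}$)
$N{\left(H \right)} = 6$ ($N{\left(H \right)} = 2 \cdot 3 = 6$)
$v{\left(K \right)} = 32$ ($v{\left(K \right)} = \left(-4\right) \left(-2\right) 4 = 8 \cdot 4 = 32$)
$B{\left(-68,\left(-22 + 13\right) \left(0 + 41\right) \right)} v{\left(N{\left(0 \right)} \right)} = \left(- \frac{53}{150}\right) 32 = - \frac{848}{75}$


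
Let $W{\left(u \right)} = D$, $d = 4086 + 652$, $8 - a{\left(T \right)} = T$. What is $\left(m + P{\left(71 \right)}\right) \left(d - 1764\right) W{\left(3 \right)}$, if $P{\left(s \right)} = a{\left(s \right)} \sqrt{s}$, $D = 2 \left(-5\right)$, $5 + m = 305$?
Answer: $-8922000 + 1873620 \sqrt{71} \approx 6.8654 \cdot 10^{6}$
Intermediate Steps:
$a{\left(T \right)} = 8 - T$
$d = 4738$
$m = 300$ ($m = -5 + 305 = 300$)
$D = -10$
$P{\left(s \right)} = \sqrt{s} \left(8 - s\right)$ ($P{\left(s \right)} = \left(8 - s\right) \sqrt{s} = \sqrt{s} \left(8 - s\right)$)
$W{\left(u \right)} = -10$
$\left(m + P{\left(71 \right)}\right) \left(d - 1764\right) W{\left(3 \right)} = \left(300 + \sqrt{71} \left(8 - 71\right)\right) \left(4738 - 1764\right) \left(-10\right) = \left(300 + \sqrt{71} \left(8 - 71\right)\right) 2974 \left(-10\right) = \left(300 + \sqrt{71} \left(-63\right)\right) 2974 \left(-10\right) = \left(300 - 63 \sqrt{71}\right) 2974 \left(-10\right) = \left(892200 - 187362 \sqrt{71}\right) \left(-10\right) = -8922000 + 1873620 \sqrt{71}$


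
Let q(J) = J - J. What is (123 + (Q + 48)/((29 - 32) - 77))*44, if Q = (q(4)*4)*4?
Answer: 26928/5 ≈ 5385.6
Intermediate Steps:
q(J) = 0
Q = 0 (Q = (0*4)*4 = 0*4 = 0)
(123 + (Q + 48)/((29 - 32) - 77))*44 = (123 + (0 + 48)/((29 - 32) - 77))*44 = (123 + 48/(-3 - 77))*44 = (123 + 48/(-80))*44 = (123 + 48*(-1/80))*44 = (123 - 3/5)*44 = (612/5)*44 = 26928/5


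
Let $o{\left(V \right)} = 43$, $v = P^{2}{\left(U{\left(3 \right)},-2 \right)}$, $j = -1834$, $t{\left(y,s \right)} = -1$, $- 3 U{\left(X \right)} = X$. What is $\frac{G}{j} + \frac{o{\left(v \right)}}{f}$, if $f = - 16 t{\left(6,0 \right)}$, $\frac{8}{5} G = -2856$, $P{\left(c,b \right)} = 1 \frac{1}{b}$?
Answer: $\frac{7673}{2096} \approx 3.6608$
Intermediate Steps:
$U{\left(X \right)} = - \frac{X}{3}$
$P{\left(c,b \right)} = \frac{1}{b}$
$G = -1785$ ($G = \frac{5}{8} \left(-2856\right) = -1785$)
$v = \frac{1}{4}$ ($v = \left(\frac{1}{-2}\right)^{2} = \left(- \frac{1}{2}\right)^{2} = \frac{1}{4} \approx 0.25$)
$f = 16$ ($f = \left(-16\right) \left(-1\right) = 16$)
$\frac{G}{j} + \frac{o{\left(v \right)}}{f} = - \frac{1785}{-1834} + \frac{43}{16} = \left(-1785\right) \left(- \frac{1}{1834}\right) + 43 \cdot \frac{1}{16} = \frac{255}{262} + \frac{43}{16} = \frac{7673}{2096}$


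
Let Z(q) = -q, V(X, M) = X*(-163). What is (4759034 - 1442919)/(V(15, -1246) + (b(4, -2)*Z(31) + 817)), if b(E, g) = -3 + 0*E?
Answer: -663223/307 ≈ -2160.3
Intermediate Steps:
V(X, M) = -163*X
b(E, g) = -3 (b(E, g) = -3 + 0 = -3)
(4759034 - 1442919)/(V(15, -1246) + (b(4, -2)*Z(31) + 817)) = (4759034 - 1442919)/(-163*15 + (-(-3)*31 + 817)) = 3316115/(-2445 + (-3*(-31) + 817)) = 3316115/(-2445 + (93 + 817)) = 3316115/(-2445 + 910) = 3316115/(-1535) = 3316115*(-1/1535) = -663223/307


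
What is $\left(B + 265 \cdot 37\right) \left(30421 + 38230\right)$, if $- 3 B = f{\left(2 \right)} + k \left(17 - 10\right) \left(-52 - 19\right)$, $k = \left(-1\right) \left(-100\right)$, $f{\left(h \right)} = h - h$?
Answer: $\frac{5431323865}{3} \approx 1.8104 \cdot 10^{9}$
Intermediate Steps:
$f{\left(h \right)} = 0$
$k = 100$
$B = \frac{49700}{3}$ ($B = - \frac{0 + 100 \left(17 - 10\right) \left(-52 - 19\right)}{3} = - \frac{0 + 100 \cdot 7 \left(-71\right)}{3} = - \frac{0 + 100 \left(-497\right)}{3} = - \frac{0 - 49700}{3} = \left(- \frac{1}{3}\right) \left(-49700\right) = \frac{49700}{3} \approx 16567.0$)
$\left(B + 265 \cdot 37\right) \left(30421 + 38230\right) = \left(\frac{49700}{3} + 265 \cdot 37\right) \left(30421 + 38230\right) = \left(\frac{49700}{3} + 9805\right) 68651 = \frac{79115}{3} \cdot 68651 = \frac{5431323865}{3}$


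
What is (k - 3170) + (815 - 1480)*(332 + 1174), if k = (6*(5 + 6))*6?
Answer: -1004264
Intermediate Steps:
k = 396 (k = (6*11)*6 = 66*6 = 396)
(k - 3170) + (815 - 1480)*(332 + 1174) = (396 - 3170) + (815 - 1480)*(332 + 1174) = -2774 - 665*1506 = -2774 - 1001490 = -1004264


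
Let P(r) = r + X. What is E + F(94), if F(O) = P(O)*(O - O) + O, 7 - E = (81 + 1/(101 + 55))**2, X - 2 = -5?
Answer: -157235833/24336 ≈ -6461.0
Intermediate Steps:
X = -3 (X = 2 - 5 = -3)
P(r) = -3 + r (P(r) = r - 3 = -3 + r)
E = -159523417/24336 (E = 7 - (81 + 1/(101 + 55))**2 = 7 - (81 + 1/156)**2 = 7 - (12637/156)**2 = 7 - 1*159693769/24336 = 7 - 159693769/24336 = -159523417/24336 ≈ -6555.0)
F(O) = O (F(O) = (-3 + O)*(O - O) + O = (-3 + O)*0 + O = 0 + O = O)
E + F(94) = -159523417/24336 + 94 = -157235833/24336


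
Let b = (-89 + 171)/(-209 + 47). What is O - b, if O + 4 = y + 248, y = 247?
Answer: 39812/81 ≈ 491.51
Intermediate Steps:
O = 491 (O = -4 + (247 + 248) = -4 + 495 = 491)
b = -41/81 (b = 82/(-162) = 82*(-1/162) = -41/81 ≈ -0.50617)
O - b = 491 - 1*(-41/81) = 491 + 41/81 = 39812/81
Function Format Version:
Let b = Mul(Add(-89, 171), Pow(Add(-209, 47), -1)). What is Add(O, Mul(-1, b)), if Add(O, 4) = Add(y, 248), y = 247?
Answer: Rational(39812, 81) ≈ 491.51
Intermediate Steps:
O = 491 (O = Add(-4, Add(247, 248)) = Add(-4, 495) = 491)
b = Rational(-41, 81) (b = Mul(82, Pow(-162, -1)) = Mul(82, Rational(-1, 162)) = Rational(-41, 81) ≈ -0.50617)
Add(O, Mul(-1, b)) = Add(491, Mul(-1, Rational(-41, 81))) = Add(491, Rational(41, 81)) = Rational(39812, 81)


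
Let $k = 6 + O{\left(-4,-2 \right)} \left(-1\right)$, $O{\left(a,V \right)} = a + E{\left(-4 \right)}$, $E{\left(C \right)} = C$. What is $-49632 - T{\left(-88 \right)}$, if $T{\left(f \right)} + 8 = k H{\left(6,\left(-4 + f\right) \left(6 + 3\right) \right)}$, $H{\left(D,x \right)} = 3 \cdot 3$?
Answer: $-49750$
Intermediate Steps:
$O{\left(a,V \right)} = -4 + a$ ($O{\left(a,V \right)} = a - 4 = -4 + a$)
$k = 14$ ($k = 6 + \left(-4 - 4\right) \left(-1\right) = 6 - -8 = 6 + 8 = 14$)
$H{\left(D,x \right)} = 9$
$T{\left(f \right)} = 118$ ($T{\left(f \right)} = -8 + 14 \cdot 9 = -8 + 126 = 118$)
$-49632 - T{\left(-88 \right)} = -49632 - 118 = -49750$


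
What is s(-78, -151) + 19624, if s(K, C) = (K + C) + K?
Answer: 19317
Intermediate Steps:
s(K, C) = C + 2*K (s(K, C) = (C + K) + K = C + 2*K)
s(-78, -151) + 19624 = (-151 + 2*(-78)) + 19624 = (-151 - 156) + 19624 = -307 + 19624 = 19317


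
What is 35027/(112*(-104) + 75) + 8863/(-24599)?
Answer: -964200672/284684227 ≈ -3.3869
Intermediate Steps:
35027/(112*(-104) + 75) + 8863/(-24599) = 35027/(-11648 + 75) + 8863*(-1/24599) = 35027/(-11573) - 8863/24599 = 35027*(-1/11573) - 8863/24599 = -35027/11573 - 8863/24599 = -964200672/284684227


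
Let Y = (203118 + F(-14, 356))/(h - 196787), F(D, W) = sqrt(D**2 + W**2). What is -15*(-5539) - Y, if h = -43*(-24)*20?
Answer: 14635376613/176147 + 2*sqrt(31733)/176147 ≈ 83086.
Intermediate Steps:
h = 20640 (h = 1032*20 = 20640)
Y = -203118/176147 - 2*sqrt(31733)/176147 (Y = (203118 + sqrt((-14)**2 + 356**2))/(20640 - 196787) = (203118 + sqrt(196 + 126736))/(-176147) = (203118 + sqrt(126932))*(-1/176147) = (203118 + 2*sqrt(31733))*(-1/176147) = -203118/176147 - 2*sqrt(31733)/176147 ≈ -1.1551)
-15*(-5539) - Y = -15*(-5539) - (-203118/176147 - 2*sqrt(31733)/176147) = 83085 + (203118/176147 + 2*sqrt(31733)/176147) = 14635376613/176147 + 2*sqrt(31733)/176147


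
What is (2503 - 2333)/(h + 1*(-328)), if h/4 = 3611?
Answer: 85/7058 ≈ 0.012043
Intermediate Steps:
h = 14444 (h = 4*3611 = 14444)
(2503 - 2333)/(h + 1*(-328)) = (2503 - 2333)/(14444 + 1*(-328)) = 170/(14444 - 328) = 170/14116 = 170*(1/14116) = 85/7058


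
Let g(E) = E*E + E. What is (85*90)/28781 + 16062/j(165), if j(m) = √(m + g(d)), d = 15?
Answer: 450/1693 + 5354*√5/15 ≈ 798.39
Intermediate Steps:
g(E) = E + E² (g(E) = E² + E = E + E²)
j(m) = √(240 + m) (j(m) = √(m + 15*(1 + 15)) = √(m + 15*16) = √(m + 240) = √(240 + m))
(85*90)/28781 + 16062/j(165) = (85*90)/28781 + 16062/(√(240 + 165)) = 7650*(1/28781) + 16062/(√405) = 450/1693 + 16062/((9*√5)) = 450/1693 + 16062*(√5/45) = 450/1693 + 5354*√5/15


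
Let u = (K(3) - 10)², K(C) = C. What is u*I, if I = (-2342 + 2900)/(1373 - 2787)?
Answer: -1953/101 ≈ -19.337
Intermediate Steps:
I = -279/707 (I = 558/(-1414) = 558*(-1/1414) = -279/707 ≈ -0.39463)
u = 49 (u = (3 - 10)² = (-7)² = 49)
u*I = 49*(-279/707) = -1953/101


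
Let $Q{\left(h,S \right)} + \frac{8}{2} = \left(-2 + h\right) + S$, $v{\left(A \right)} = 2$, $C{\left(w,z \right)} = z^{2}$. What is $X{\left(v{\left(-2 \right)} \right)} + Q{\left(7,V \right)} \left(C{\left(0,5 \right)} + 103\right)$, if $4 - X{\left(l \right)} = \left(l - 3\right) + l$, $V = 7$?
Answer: $1027$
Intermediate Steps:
$Q{\left(h,S \right)} = -6 + S + h$ ($Q{\left(h,S \right)} = -4 + \left(\left(-2 + h\right) + S\right) = -4 + \left(-2 + S + h\right) = -6 + S + h$)
$X{\left(l \right)} = 7 - 2 l$ ($X{\left(l \right)} = 4 - \left(\left(l - 3\right) + l\right) = 4 - \left(\left(-3 + l\right) + l\right) = 4 - \left(-3 + 2 l\right) = 7 - 2 l$)
$X{\left(v{\left(-2 \right)} \right)} + Q{\left(7,V \right)} \left(C{\left(0,5 \right)} + 103\right) = \left(7 - 4\right) + \left(-6 + 7 + 7\right) \left(5^{2} + 103\right) = \left(7 - 4\right) + 8 \left(25 + 103\right) = 3 + 8 \cdot 128 = 3 + 1024 = 1027$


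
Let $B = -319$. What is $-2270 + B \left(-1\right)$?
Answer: $-1951$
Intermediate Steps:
$-2270 + B \left(-1\right) = -2270 - -319 = -2270 + 319 = -1951$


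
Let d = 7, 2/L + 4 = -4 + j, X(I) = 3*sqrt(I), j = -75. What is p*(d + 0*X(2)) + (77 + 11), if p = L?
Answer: 7290/83 ≈ 87.831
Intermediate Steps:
L = -2/83 (L = 2/(-4 + (-4 - 75)) = 2/(-4 - 79) = 2/(-83) = 2*(-1/83) = -2/83 ≈ -0.024096)
p = -2/83 ≈ -0.024096
p*(d + 0*X(2)) + (77 + 11) = -2*(7 + 0*(3*sqrt(2)))/83 + (77 + 11) = -2*(7 + 0)/83 + 88 = -2/83*7 + 88 = -14/83 + 88 = 7290/83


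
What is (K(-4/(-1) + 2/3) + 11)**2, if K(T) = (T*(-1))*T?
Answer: 9409/81 ≈ 116.16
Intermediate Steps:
K(T) = -T**2 (K(T) = (-T)*T = -T**2)
(K(-4/(-1) + 2/3) + 11)**2 = (-(-4/(-1) + 2/3)**2 + 11)**2 = (-(-4*(-1) + 2*(1/3))**2 + 11)**2 = (-(4 + 2/3)**2 + 11)**2 = (-(14/3)**2 + 11)**2 = (-1*196/9 + 11)**2 = (-196/9 + 11)**2 = (-97/9)**2 = 9409/81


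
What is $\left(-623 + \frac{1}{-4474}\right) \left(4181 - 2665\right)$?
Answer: $- \frac{2112775674}{2237} \approx -9.4447 \cdot 10^{5}$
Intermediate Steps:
$\left(-623 + \frac{1}{-4474}\right) \left(4181 - 2665\right) = \left(-623 - \frac{1}{4474}\right) 1516 = \left(- \frac{2787303}{4474}\right) 1516 = - \frac{2112775674}{2237}$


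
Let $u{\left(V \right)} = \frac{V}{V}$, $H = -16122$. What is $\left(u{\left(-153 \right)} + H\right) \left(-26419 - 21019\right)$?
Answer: $764747998$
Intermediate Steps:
$u{\left(V \right)} = 1$
$\left(u{\left(-153 \right)} + H\right) \left(-26419 - 21019\right) = \left(1 - 16122\right) \left(-26419 - 21019\right) = \left(-16121\right) \left(-47438\right) = 764747998$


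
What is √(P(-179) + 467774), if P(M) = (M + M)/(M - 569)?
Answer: √65430422970/374 ≈ 683.94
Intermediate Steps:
P(M) = 2*M/(-569 + M) (P(M) = (2*M)/(-569 + M) = 2*M/(-569 + M))
√(P(-179) + 467774) = √(2*(-179)/(-569 - 179) + 467774) = √(2*(-179)/(-748) + 467774) = √(2*(-179)*(-1/748) + 467774) = √(179/374 + 467774) = √(174947655/374) = √65430422970/374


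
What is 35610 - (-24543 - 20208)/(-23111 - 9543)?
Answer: 1162764189/32654 ≈ 35609.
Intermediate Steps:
35610 - (-24543 - 20208)/(-23111 - 9543) = 35610 - (-44751)/(-32654) = 35610 - (-44751)*(-1)/32654 = 35610 - 1*44751/32654 = 35610 - 44751/32654 = 1162764189/32654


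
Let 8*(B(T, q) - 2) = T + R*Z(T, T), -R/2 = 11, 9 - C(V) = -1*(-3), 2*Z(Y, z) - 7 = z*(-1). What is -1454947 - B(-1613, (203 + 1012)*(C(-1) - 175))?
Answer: -11620159/8 ≈ -1.4525e+6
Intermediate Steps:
Z(Y, z) = 7/2 - z/2 (Z(Y, z) = 7/2 + (z*(-1))/2 = 7/2 + (-z)/2 = 7/2 - z/2)
C(V) = 6 (C(V) = 9 - (-1)*(-3) = 9 - 1*3 = 9 - 3 = 6)
R = -22 (R = -2*11 = -22)
B(T, q) = -61/8 + 3*T/2 (B(T, q) = 2 + (T - 22*(7/2 - T/2))/8 = 2 + (T + (-77 + 11*T))/8 = 2 + (-77 + 12*T)/8 = 2 + (-77/8 + 3*T/2) = -61/8 + 3*T/2)
-1454947 - B(-1613, (203 + 1012)*(C(-1) - 175)) = -1454947 - (-61/8 + (3/2)*(-1613)) = -1454947 - (-61/8 - 4839/2) = -1454947 - 1*(-19417/8) = -1454947 + 19417/8 = -11620159/8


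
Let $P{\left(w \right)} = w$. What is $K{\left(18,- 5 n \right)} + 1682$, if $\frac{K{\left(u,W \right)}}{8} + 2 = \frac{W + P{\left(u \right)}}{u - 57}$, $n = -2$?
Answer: $\frac{64750}{39} \approx 1660.3$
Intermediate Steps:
$K{\left(u,W \right)} = -16 + \frac{8 \left(W + u\right)}{-57 + u}$ ($K{\left(u,W \right)} = -16 + 8 \frac{W + u}{u - 57} = -16 + 8 \frac{W + u}{-57 + u} = -16 + \frac{8 \left(W + u\right)}{-57 + u}$)
$K{\left(18,- 5 n \right)} + 1682 = \frac{8 \left(114 - -10 - 18\right)}{-57 + 18} + 1682 = \frac{8 \left(114 + 10 - 18\right)}{-39} + 1682 = 8 \left(- \frac{1}{39}\right) 106 + 1682 = - \frac{848}{39} + 1682 = \frac{64750}{39}$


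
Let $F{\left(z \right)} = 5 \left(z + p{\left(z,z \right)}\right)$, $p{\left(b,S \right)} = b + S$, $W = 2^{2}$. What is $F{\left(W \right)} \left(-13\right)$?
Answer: $-780$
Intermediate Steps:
$W = 4$
$p{\left(b,S \right)} = S + b$
$F{\left(z \right)} = 15 z$ ($F{\left(z \right)} = 5 \left(z + \left(z + z\right)\right) = 5 \left(z + 2 z\right) = 5 \cdot 3 z = 15 z$)
$F{\left(W \right)} \left(-13\right) = 15 \cdot 4 \left(-13\right) = 60 \left(-13\right) = -780$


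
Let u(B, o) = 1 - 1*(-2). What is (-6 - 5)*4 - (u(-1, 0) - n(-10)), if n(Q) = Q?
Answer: -57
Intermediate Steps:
u(B, o) = 3 (u(B, o) = 1 + 2 = 3)
(-6 - 5)*4 - (u(-1, 0) - n(-10)) = (-6 - 5)*4 - (3 - 1*(-10)) = -11*4 - (3 + 10) = -44 - 1*13 = -44 - 13 = -57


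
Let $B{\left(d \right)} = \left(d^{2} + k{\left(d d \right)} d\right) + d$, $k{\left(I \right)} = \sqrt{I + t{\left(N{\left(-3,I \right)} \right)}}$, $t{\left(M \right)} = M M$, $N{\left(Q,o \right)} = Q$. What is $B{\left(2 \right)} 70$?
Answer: $420 + 140 \sqrt{13} \approx 924.78$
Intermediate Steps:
$t{\left(M \right)} = M^{2}$
$k{\left(I \right)} = \sqrt{9 + I}$ ($k{\left(I \right)} = \sqrt{I + \left(-3\right)^{2}} = \sqrt{I + 9} = \sqrt{9 + I}$)
$B{\left(d \right)} = d + d^{2} + d \sqrt{9 + d^{2}}$ ($B{\left(d \right)} = \left(d^{2} + \sqrt{9 + d d} d\right) + d = \left(d^{2} + \sqrt{9 + d^{2}} d\right) + d = \left(d^{2} + d \sqrt{9 + d^{2}}\right) + d = d + d^{2} + d \sqrt{9 + d^{2}}$)
$B{\left(2 \right)} 70 = 2 \left(1 + 2 + \sqrt{9 + 2^{2}}\right) 70 = 2 \left(1 + 2 + \sqrt{9 + 4}\right) 70 = 2 \left(1 + 2 + \sqrt{13}\right) 70 = 2 \left(3 + \sqrt{13}\right) 70 = \left(6 + 2 \sqrt{13}\right) 70 = 420 + 140 \sqrt{13}$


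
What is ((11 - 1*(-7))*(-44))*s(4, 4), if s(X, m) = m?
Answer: -3168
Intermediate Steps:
((11 - 1*(-7))*(-44))*s(4, 4) = ((11 - 1*(-7))*(-44))*4 = ((11 + 7)*(-44))*4 = (18*(-44))*4 = -792*4 = -3168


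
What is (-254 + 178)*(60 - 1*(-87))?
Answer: -11172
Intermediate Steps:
(-254 + 178)*(60 - 1*(-87)) = -76*(60 + 87) = -76*147 = -11172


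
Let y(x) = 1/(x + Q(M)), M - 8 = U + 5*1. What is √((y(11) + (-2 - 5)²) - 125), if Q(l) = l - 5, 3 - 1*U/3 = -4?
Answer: I*√30390/20 ≈ 8.7164*I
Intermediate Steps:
U = 21 (U = 9 - 3*(-4) = 9 + 12 = 21)
M = 34 (M = 8 + (21 + 5*1) = 8 + (21 + 5) = 8 + 26 = 34)
Q(l) = -5 + l
y(x) = 1/(29 + x) (y(x) = 1/(x + (-5 + 34)) = 1/(x + 29) = 1/(29 + x))
√((y(11) + (-2 - 5)²) - 125) = √((1/(29 + 11) + (-2 - 5)²) - 125) = √((1/40 + (-7)²) - 125) = √((1/40 + 49) - 125) = √(1961/40 - 125) = √(-3039/40) = I*√30390/20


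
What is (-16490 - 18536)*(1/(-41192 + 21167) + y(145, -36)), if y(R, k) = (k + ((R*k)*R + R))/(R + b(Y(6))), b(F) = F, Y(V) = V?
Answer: 530809920648076/3023775 ≈ 1.7555e+8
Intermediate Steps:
y(R, k) = (R + k + k*R**2)/(6 + R) (y(R, k) = (k + ((R*k)*R + R))/(R + 6) = (k + (k*R**2 + R))/(6 + R) = (k + (R + k*R**2))/(6 + R) = (R + k + k*R**2)/(6 + R))
(-16490 - 18536)*(1/(-41192 + 21167) + y(145, -36)) = (-16490 - 18536)*(1/(-41192 + 21167) + (145 - 36 - 36*145**2)/(6 + 145)) = -35026*(1/(-20025) + (145 - 36 - 36*21025)/151) = -35026*(-1/20025 + (145 - 36 - 756900)/151) = -35026*(-1/20025 + (1/151)*(-756791)) = -35026*(-1/20025 - 756791/151) = -35026*(-15154739926/3023775) = 530809920648076/3023775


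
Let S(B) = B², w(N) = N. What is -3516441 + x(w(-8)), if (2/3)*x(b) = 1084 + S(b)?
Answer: -3514719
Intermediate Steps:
x(b) = 1626 + 3*b²/2 (x(b) = 3*(1084 + b²)/2 = 1626 + 3*b²/2)
-3516441 + x(w(-8)) = -3516441 + (1626 + (3/2)*(-8)²) = -3516441 + (1626 + (3/2)*64) = -3516441 + (1626 + 96) = -3516441 + 1722 = -3514719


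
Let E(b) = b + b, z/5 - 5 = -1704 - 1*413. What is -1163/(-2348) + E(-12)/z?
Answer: 128517/258280 ≈ 0.49759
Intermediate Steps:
z = -10560 (z = 25 + 5*(-1704 - 1*413) = 25 + 5*(-1704 - 413) = 25 + 5*(-2117) = 25 - 10585 = -10560)
E(b) = 2*b
-1163/(-2348) + E(-12)/z = -1163/(-2348) + (2*(-12))/(-10560) = -1163*(-1/2348) - 24*(-1/10560) = 1163/2348 + 1/440 = 128517/258280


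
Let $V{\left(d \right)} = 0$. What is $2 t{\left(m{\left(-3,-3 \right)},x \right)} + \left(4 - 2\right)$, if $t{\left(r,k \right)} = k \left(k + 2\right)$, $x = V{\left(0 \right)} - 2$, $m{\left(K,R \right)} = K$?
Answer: $2$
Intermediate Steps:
$x = -2$ ($x = 0 - 2 = -2$)
$t{\left(r,k \right)} = k \left(2 + k\right)$
$2 t{\left(m{\left(-3,-3 \right)},x \right)} + \left(4 - 2\right) = 2 \left(- 2 \left(2 - 2\right)\right) + \left(4 - 2\right) = 2 \left(\left(-2\right) 0\right) + 2 = 2 \cdot 0 + 2 = 0 + 2 = 2$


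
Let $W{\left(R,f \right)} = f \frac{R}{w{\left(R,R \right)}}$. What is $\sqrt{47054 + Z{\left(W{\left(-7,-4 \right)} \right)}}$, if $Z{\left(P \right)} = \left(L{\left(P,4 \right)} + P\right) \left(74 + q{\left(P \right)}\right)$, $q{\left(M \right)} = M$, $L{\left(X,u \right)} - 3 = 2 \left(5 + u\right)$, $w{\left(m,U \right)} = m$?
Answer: $2 \sqrt{12061} \approx 219.65$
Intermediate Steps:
$L{\left(X,u \right)} = 13 + 2 u$ ($L{\left(X,u \right)} = 3 + 2 \left(5 + u\right) = 3 + \left(10 + 2 u\right) = 13 + 2 u$)
$W{\left(R,f \right)} = f$ ($W{\left(R,f \right)} = f \frac{R}{R} = f 1 = f$)
$Z{\left(P \right)} = \left(21 + P\right) \left(74 + P\right)$ ($Z{\left(P \right)} = \left(\left(13 + 2 \cdot 4\right) + P\right) \left(74 + P\right) = \left(\left(13 + 8\right) + P\right) \left(74 + P\right) = \left(21 + P\right) \left(74 + P\right)$)
$\sqrt{47054 + Z{\left(W{\left(-7,-4 \right)} \right)}} = \sqrt{47054 + \left(1554 + \left(-4\right)^{2} + 95 \left(-4\right)\right)} = \sqrt{47054 + \left(1554 + 16 - 380\right)} = \sqrt{47054 + 1190} = \sqrt{48244} = 2 \sqrt{12061}$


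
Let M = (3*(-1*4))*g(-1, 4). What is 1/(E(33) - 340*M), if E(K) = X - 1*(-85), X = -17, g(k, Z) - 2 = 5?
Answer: 1/28628 ≈ 3.4931e-5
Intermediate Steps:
g(k, Z) = 7 (g(k, Z) = 2 + 5 = 7)
M = -84 (M = (3*(-1*4))*7 = (3*(-4))*7 = -12*7 = -84)
E(K) = 68 (E(K) = -17 - 1*(-85) = -17 + 85 = 68)
1/(E(33) - 340*M) = 1/(68 - 340*(-84)) = 1/(68 + 28560) = 1/28628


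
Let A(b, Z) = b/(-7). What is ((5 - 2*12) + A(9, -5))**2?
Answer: 20164/49 ≈ 411.51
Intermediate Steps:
A(b, Z) = -b/7 (A(b, Z) = b*(-1/7) = -b/7)
((5 - 2*12) + A(9, -5))**2 = ((5 - 2*12) - 1/7*9)**2 = ((5 - 24) - 9/7)**2 = (-19 - 9/7)**2 = (-142/7)**2 = 20164/49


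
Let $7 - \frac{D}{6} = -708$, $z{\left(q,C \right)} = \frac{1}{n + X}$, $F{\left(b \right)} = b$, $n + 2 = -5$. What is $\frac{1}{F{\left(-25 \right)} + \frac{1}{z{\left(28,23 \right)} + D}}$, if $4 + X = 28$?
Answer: $- \frac{72931}{1823258} \approx -0.04$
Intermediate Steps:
$n = -7$ ($n = -2 - 5 = -7$)
$X = 24$ ($X = -4 + 28 = 24$)
$z{\left(q,C \right)} = \frac{1}{17}$ ($z{\left(q,C \right)} = \frac{1}{-7 + 24} = \frac{1}{17}$)
$D = 4290$ ($D = 42 - -4248 = 42 + 4248 = 4290$)
$\frac{1}{F{\left(-25 \right)} + \frac{1}{z{\left(28,23 \right)} + D}} = \frac{1}{-25 + \frac{1}{\frac{1}{17} + 4290}} = \frac{1}{-25 + \frac{1}{\frac{72931}{17}}} = \frac{1}{-25 + \frac{17}{72931}} = \frac{1}{- \frac{1823258}{72931}} = - \frac{72931}{1823258}$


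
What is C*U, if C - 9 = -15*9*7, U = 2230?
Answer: -2087280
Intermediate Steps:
C = -936 (C = 9 - 15*9*7 = 9 - 135*7 = 9 - 945 = -936)
C*U = -936*2230 = -2087280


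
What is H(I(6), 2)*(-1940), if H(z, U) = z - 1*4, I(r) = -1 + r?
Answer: -1940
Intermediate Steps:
H(z, U) = -4 + z (H(z, U) = z - 4 = -4 + z)
H(I(6), 2)*(-1940) = (-4 + (-1 + 6))*(-1940) = (-4 + 5)*(-1940) = 1*(-1940) = -1940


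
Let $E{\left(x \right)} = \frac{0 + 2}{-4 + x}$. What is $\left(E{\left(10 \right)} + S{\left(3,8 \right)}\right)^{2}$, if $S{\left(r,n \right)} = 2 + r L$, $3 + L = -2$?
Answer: $\frac{1444}{9} \approx 160.44$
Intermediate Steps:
$L = -5$ ($L = -3 - 2 = -5$)
$S{\left(r,n \right)} = 2 - 5 r$ ($S{\left(r,n \right)} = 2 + r \left(-5\right) = 2 - 5 r$)
$E{\left(x \right)} = \frac{2}{-4 + x}$
$\left(E{\left(10 \right)} + S{\left(3,8 \right)}\right)^{2} = \left(\frac{2}{-4 + 10} + \left(2 - 15\right)\right)^{2} = \left(\frac{2}{6} + \left(2 - 15\right)\right)^{2} = \left(2 \cdot \frac{1}{6} - 13\right)^{2} = \left(\frac{1}{3} - 13\right)^{2} = \left(- \frac{38}{3}\right)^{2} = \frac{1444}{9}$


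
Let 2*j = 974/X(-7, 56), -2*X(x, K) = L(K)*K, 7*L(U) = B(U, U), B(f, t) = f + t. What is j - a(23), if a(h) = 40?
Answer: -18407/448 ≈ -41.087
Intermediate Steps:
L(U) = 2*U/7 (L(U) = (U + U)/7 = (2*U)/7 = 2*U/7)
X(x, K) = -K²/7 (X(x, K) = -2*K/7*K/2 = -K²/7)
j = -487/448 (j = (974/((-⅐*56²)))/2 = (974/((-⅐*3136)))/2 = (974/(-448))/2 = (974*(-1/448))/2 = (½)*(-487/224) = -487/448 ≈ -1.0871)
j - a(23) = -487/448 - 1*40 = -487/448 - 40 = -18407/448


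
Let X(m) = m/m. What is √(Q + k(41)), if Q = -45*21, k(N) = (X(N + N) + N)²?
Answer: 3*√91 ≈ 28.618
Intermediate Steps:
X(m) = 1
k(N) = (1 + N)²
Q = -945
√(Q + k(41)) = √(-945 + (1 + 41)²) = √(-945 + 42²) = √(-945 + 1764) = √819 = 3*√91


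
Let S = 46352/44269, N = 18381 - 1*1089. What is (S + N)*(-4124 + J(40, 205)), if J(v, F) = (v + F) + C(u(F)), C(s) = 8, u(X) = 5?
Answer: -2963428178900/44269 ≈ -6.6941e+7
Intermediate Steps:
J(v, F) = 8 + F + v (J(v, F) = (v + F) + 8 = (F + v) + 8 = 8 + F + v)
N = 17292 (N = 18381 - 1089 = 17292)
S = 46352/44269 (S = 46352*(1/44269) = 46352/44269 ≈ 1.0471)
(S + N)*(-4124 + J(40, 205)) = (46352/44269 + 17292)*(-4124 + (8 + 205 + 40)) = 765545900*(-4124 + 253)/44269 = (765545900/44269)*(-3871) = -2963428178900/44269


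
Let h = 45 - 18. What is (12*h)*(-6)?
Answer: -1944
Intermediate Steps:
h = 27
(12*h)*(-6) = (12*27)*(-6) = 324*(-6) = -1944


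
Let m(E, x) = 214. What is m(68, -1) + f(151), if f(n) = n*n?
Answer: 23015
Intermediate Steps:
f(n) = n²
m(68, -1) + f(151) = 214 + 151² = 214 + 22801 = 23015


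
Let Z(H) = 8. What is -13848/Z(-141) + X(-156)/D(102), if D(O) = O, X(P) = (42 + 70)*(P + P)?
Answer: -35251/17 ≈ -2073.6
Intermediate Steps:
X(P) = 224*P (X(P) = 112*(2*P) = 224*P)
-13848/Z(-141) + X(-156)/D(102) = -13848/8 + (224*(-156))/102 = -13848*⅛ - 34944*1/102 = -1731 - 5824/17 = -35251/17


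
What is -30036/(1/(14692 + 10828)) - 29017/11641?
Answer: -8923044448537/11641 ≈ -7.6652e+8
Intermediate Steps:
-30036/(1/(14692 + 10828)) - 29017/11641 = -30036/(1/25520) - 29017*1/11641 = -30036/1/25520 - 29017/11641 = -30036*25520 - 29017/11641 = -766518720 - 29017/11641 = -8923044448537/11641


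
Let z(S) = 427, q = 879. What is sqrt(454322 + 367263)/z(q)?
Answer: sqrt(821585)/427 ≈ 2.1227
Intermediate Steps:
sqrt(454322 + 367263)/z(q) = sqrt(454322 + 367263)/427 = sqrt(821585)*(1/427) = sqrt(821585)/427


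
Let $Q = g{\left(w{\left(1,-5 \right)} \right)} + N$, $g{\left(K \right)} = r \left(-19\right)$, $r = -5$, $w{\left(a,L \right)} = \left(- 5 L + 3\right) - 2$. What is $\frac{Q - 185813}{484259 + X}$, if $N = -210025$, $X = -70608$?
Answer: $- \frac{395743}{413651} \approx -0.95671$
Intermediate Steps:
$w{\left(a,L \right)} = 1 - 5 L$ ($w{\left(a,L \right)} = \left(3 - 5 L\right) - 2 = 1 - 5 L$)
$g{\left(K \right)} = 95$ ($g{\left(K \right)} = \left(-5\right) \left(-19\right) = 95$)
$Q = -209930$ ($Q = 95 - 210025 = -209930$)
$\frac{Q - 185813}{484259 + X} = \frac{-209930 - 185813}{484259 - 70608} = - \frac{395743}{413651}$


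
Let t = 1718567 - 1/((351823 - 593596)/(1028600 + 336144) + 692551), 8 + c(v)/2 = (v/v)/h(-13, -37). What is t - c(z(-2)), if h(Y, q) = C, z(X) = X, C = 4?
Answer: 3248652242550725727/1890309160342 ≈ 1.7186e+6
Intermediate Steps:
h(Y, q) = 4
c(v) = -31/2 (c(v) = -16 + 2*((v/v)/4) = -16 + 2*(1*(1/4)) = -16 + 2*(1/4) = -16 + 1/2 = -31/2)
t = 1624311471379370213/945154580171 (t = 1718567 - 1/(-241773/1364744 + 692551) = 1718567 - 1/945154580171/1364744 = 1718567 - 1*1364744/945154580171 = 1718567 - 1364744/945154580171 = 1624311471379370213/945154580171 ≈ 1.7186e+6)
t - c(z(-2)) = 1624311471379370213/945154580171 - 1*(-31/2) = 1624311471379370213/945154580171 + 31/2 = 3248652242550725727/1890309160342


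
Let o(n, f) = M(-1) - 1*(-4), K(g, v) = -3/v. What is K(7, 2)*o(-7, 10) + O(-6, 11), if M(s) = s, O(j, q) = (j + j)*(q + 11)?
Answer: -537/2 ≈ -268.50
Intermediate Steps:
O(j, q) = 2*j*(11 + q) (O(j, q) = (2*j)*(11 + q) = 2*j*(11 + q))
o(n, f) = 3 (o(n, f) = -1 - 1*(-4) = -1 + 4 = 3)
K(7, 2)*o(-7, 10) + O(-6, 11) = -3/2*3 + 2*(-6)*(11 + 11) = -3*½*3 + 2*(-6)*22 = -3/2*3 - 264 = -9/2 - 264 = -537/2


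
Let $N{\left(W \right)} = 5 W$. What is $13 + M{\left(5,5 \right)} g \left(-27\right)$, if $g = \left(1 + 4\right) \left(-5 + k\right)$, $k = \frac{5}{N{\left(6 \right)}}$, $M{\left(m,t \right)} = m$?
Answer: $\frac{6551}{2} \approx 3275.5$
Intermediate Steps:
$k = \frac{1}{6}$ ($k = \frac{5}{5 \cdot 6} = \frac{5}{30} = 5 \cdot \frac{1}{30} = \frac{1}{6} \approx 0.16667$)
$g = - \frac{145}{6}$ ($g = \left(1 + 4\right) \left(-5 + \frac{1}{6}\right) = 5 \left(- \frac{29}{6}\right) = - \frac{145}{6} \approx -24.167$)
$13 + M{\left(5,5 \right)} g \left(-27\right) = 13 + 5 \left(- \frac{145}{6}\right) \left(-27\right) = 13 - - \frac{6525}{2} = 13 + \frac{6525}{2} = \frac{6551}{2}$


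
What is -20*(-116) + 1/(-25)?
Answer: 57999/25 ≈ 2320.0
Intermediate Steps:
-20*(-116) + 1/(-25) = 2320 - 1/25 = 57999/25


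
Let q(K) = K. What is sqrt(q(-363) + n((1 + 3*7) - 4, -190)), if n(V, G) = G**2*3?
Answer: 3*sqrt(11993) ≈ 328.54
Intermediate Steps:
n(V, G) = 3*G**2
sqrt(q(-363) + n((1 + 3*7) - 4, -190)) = sqrt(-363 + 3*(-190)**2) = sqrt(-363 + 3*36100) = sqrt(-363 + 108300) = sqrt(107937) = 3*sqrt(11993)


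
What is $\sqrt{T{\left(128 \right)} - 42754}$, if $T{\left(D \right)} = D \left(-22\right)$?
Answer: $7 i \sqrt{930} \approx 213.47 i$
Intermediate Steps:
$T{\left(D \right)} = - 22 D$
$\sqrt{T{\left(128 \right)} - 42754} = \sqrt{\left(-22\right) 128 - 42754} = \sqrt{-2816 - 42754} = \sqrt{-45570} = 7 i \sqrt{930}$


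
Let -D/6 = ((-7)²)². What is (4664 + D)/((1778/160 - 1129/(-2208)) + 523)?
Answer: -107551680/5902247 ≈ -18.222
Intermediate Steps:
D = -14406 (D = -6*((-7)²)² = -6*49² = -6*2401 = -14406)
(4664 + D)/((1778/160 - 1129/(-2208)) + 523) = (4664 - 14406)/((1778/160 - 1129/(-2208)) + 523) = -9742/((1778*(1/160) - 1129*(-1/2208)) + 523) = -9742/((889/80 + 1129/2208) + 523) = -9742/(128327/11040 + 523) = -9742/5902247/11040 = -9742*11040/5902247 = -107551680/5902247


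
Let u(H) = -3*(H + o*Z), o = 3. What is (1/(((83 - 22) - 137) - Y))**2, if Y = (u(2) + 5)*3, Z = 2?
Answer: 1/361 ≈ 0.0027701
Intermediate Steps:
u(H) = -18 - 3*H (u(H) = -3*(H + 3*2) = -3*(H + 6) = -3*(6 + H) = -18 - 3*H)
Y = -57 (Y = ((-18 - 3*2) + 5)*3 = ((-18 - 6) + 5)*3 = (-24 + 5)*3 = -19*3 = -57)
(1/(((83 - 22) - 137) - Y))**2 = (1/(((83 - 22) - 137) - 1*(-57)))**2 = (1/((61 - 137) + 57))**2 = (1/(-76 + 57))**2 = (1/(-19))**2 = (-1/19)**2 = 1/361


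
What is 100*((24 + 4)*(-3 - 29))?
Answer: -89600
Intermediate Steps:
100*((24 + 4)*(-3 - 29)) = 100*(28*(-32)) = 100*(-896) = -89600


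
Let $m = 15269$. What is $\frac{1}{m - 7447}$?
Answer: $\frac{1}{7822} \approx 0.00012784$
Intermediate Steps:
$\frac{1}{m - 7447} = \frac{1}{15269 - 7447} = \frac{1}{7822}$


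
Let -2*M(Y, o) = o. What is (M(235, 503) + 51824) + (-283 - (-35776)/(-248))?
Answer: 3171005/62 ≈ 51145.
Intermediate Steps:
M(Y, o) = -o/2
(M(235, 503) + 51824) + (-283 - (-35776)/(-248)) = (-½*503 + 51824) + (-283 - (-35776)/(-248)) = (-503/2 + 51824) + (-283 - (-35776)*(-1)/248) = 103145/2 + (-283 - 208*43/62) = 103145/2 + (-283 - 4472/31) = 103145/2 - 13245/31 = 3171005/62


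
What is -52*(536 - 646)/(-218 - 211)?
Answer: -40/3 ≈ -13.333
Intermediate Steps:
-52*(536 - 646)/(-218 - 211) = -(-5720)/(-429) = -(-5720)*(-1)/429 = -52*10/39 = -40/3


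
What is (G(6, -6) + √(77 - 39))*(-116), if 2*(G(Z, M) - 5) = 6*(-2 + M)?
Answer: 2204 - 116*√38 ≈ 1488.9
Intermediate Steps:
G(Z, M) = -1 + 3*M (G(Z, M) = 5 + (6*(-2 + M))/2 = 5 + (-12 + 6*M)/2 = 5 + (-6 + 3*M) = -1 + 3*M)
(G(6, -6) + √(77 - 39))*(-116) = ((-1 + 3*(-6)) + √(77 - 39))*(-116) = ((-1 - 18) + √38)*(-116) = (-19 + √38)*(-116) = 2204 - 116*√38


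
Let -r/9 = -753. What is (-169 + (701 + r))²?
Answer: 53421481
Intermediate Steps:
r = 6777 (r = -9*(-753) = 6777)
(-169 + (701 + r))² = (-169 + (701 + 6777))² = (-169 + 7478)² = 7309² = 53421481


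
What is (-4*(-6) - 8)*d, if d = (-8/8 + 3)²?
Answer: 64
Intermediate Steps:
d = 4 (d = (-8*⅛ + 3)² = (-1 + 3)² = 2² = 4)
(-4*(-6) - 8)*d = (-4*(-6) - 8)*4 = (24 - 8)*4 = 16*4 = 64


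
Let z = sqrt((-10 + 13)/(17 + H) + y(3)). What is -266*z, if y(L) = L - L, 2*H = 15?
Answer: -38*sqrt(6) ≈ -93.081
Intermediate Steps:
H = 15/2 (H = (1/2)*15 = 15/2 ≈ 7.5000)
y(L) = 0
z = sqrt(6)/7 (z = sqrt((-10 + 13)/(17 + 15/2) + 0) = sqrt(3/(49/2) + 0) = sqrt(3*(2/49) + 0) = sqrt(6/49 + 0) = sqrt(6/49) = sqrt(6)/7 ≈ 0.34993)
-266*z = -38*sqrt(6)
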